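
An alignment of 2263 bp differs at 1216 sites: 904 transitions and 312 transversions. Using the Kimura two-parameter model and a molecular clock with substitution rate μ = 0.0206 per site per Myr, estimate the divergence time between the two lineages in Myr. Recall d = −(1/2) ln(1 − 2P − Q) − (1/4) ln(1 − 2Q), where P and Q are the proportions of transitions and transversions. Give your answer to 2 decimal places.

P = 904/2263 ≈ 0.39947 and Q = 312/2263 ≈ 0.13787.
Under the Kimura two-parameter model, d = −½ ln(1 − 2P − Q) − ¼ ln(1 − 2Q).
1 − 2P − Q = 0.06319, giving −½ ln(0.06319) = 1.380805.
1 − 2Q = 0.72426, giving −¼ ln(0.72426) = 0.080651.
d = 1.380805 + 0.080651 = 1.461456.
Under a molecular clock d = 2μt, so t = d/(2μ) = 1.461456 / (2 × 0.0206) = 35.47 Myr.

35.47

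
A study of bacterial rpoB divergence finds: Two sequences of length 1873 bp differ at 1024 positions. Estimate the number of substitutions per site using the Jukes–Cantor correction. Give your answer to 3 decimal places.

0.979

p = 1024/1873 ≈ 0.546716.
d = −(3/4) ln(1 − 4p/3) = −0.75 ln(1 − 0.728955) = −0.75 ln(0.271045)
  = −0.75 × (-1.305470) = 0.979103 substitutions/site.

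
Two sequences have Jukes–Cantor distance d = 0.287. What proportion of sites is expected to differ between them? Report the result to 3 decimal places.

0.238

p = (3/4)(1 − e^(−4d/3)) = 0.75 × (1 − e^(-0.382667)) = 0.75 × (1 − 0.682040) = 0.238470.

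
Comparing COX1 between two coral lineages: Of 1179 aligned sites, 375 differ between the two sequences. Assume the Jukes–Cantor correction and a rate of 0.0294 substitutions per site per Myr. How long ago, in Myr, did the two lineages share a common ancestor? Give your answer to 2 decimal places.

7.04

p = 375/1179 ≈ 0.318066.
d = −(3/4) ln(1 − 4p/3) = −0.75 ln(1 − 0.424088) = −0.75 ln(0.575912)
  = −0.75 × (-0.551800) = 0.413850 substitutions/site.
Under a molecular clock d = 2μt, so t = d/(2μ) = 0.413850 / (2 × 0.0294) = 7.04 Myr.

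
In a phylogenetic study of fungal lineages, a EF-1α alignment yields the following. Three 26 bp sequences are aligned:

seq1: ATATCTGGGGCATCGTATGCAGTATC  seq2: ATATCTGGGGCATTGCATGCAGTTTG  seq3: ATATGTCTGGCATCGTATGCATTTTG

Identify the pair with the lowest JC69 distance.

seq1–seq2: 4/26 differ, p = 0.154, d = 0.172.
seq1–seq3: 6/26 differ, p = 0.231, d = 0.276.
seq2–seq3: 6/26 differ, p = 0.231, d = 0.276.
The smallest distance is between seq1 and seq2.

seq1 and seq2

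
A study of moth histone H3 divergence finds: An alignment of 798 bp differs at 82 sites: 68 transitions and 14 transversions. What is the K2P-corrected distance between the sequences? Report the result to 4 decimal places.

0.1130

P = 68/798 ≈ 0.085213 and Q = 14/798 ≈ 0.017544.
Under the Kimura two-parameter model, d = −½ ln(1 − 2P − Q) − ¼ ln(1 − 2Q).
1 − 2P − Q = 0.81203, giving −½ ln(0.81203) = 0.104109.
1 − 2Q = 0.964912, giving −¼ ln(0.964912) = 0.008930.
d = 0.104109 + 0.008930 = 0.113039.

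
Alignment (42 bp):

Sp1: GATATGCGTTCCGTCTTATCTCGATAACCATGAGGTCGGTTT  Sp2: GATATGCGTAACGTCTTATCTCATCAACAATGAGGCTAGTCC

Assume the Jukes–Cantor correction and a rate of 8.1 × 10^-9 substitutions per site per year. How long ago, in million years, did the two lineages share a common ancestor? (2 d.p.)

19.89

The sequences differ at 11 of 42 sites, so p = 11/42 ≈ 0.261905.
d = −(3/4) ln(1 − 4p/3) = −0.75 ln(1 − 0.349207) = −0.75 ln(0.650793)
  = −0.75 × (-0.429564) = 0.322173 substitutions/site.
Under a molecular clock d = 2μt, so t = d/(2μ) = 0.322173 / (2 × 8.1 × 10^-9) = 19.89 million years.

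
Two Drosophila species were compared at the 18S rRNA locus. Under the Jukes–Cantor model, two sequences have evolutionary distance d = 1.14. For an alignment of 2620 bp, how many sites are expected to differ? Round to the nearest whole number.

Invert JC69: p = (3/4)(1 − e^(−4d/3)) = 0.75 × (1 − e^(-1.52)) = 0.75 × (1 − 0.218712) = 0.585966.
Expected differing sites = pL ≈ 0.585966 × 2620 = 1535.23092 ≈ 1535.

1535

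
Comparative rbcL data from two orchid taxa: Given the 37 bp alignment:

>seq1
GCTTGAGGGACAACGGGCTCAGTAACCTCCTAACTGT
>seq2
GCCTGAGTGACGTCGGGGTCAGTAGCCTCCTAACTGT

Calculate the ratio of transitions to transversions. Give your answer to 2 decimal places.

Transitions are A↔G and C↔T; transversions are all other mismatches.
Transitions: 3. Transversions: 3.
R = 3/3 = 1.00.

1.00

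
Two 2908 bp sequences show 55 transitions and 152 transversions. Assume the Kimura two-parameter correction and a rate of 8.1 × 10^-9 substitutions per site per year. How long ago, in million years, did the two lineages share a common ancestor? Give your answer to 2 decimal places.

4.62

P = 55/2908 ≈ 0.018913 and Q = 152/2908 ≈ 0.05227.
Under the Kimura two-parameter model, d = −½ ln(1 − 2P − Q) − ¼ ln(1 − 2Q).
1 − 2P − Q = 0.909904, giving −½ ln(0.909904) = 0.047208.
1 − 2Q = 0.89546, giving −¼ ln(0.89546) = 0.027604.
d = 0.047208 + 0.027604 = 0.074812.
Under a molecular clock d = 2μt, so t = d/(2μ) = 0.074812 / (2 × 8.1 × 10^-9) = 4.62 million years.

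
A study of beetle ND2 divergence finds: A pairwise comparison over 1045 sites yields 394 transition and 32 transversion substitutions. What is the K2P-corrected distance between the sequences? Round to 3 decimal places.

0.784

P = 394/1045 ≈ 0.377033 and Q = 32/1045 ≈ 0.030622.
Under the Kimura two-parameter model, d = −½ ln(1 − 2P − Q) − ¼ ln(1 − 2Q).
1 − 2P − Q = 0.215312, giving −½ ln(0.215312) = 0.767834.
1 − 2Q = 0.938756, giving −¼ ln(0.938756) = 0.015800.
d = 0.767834 + 0.015800 = 0.783634.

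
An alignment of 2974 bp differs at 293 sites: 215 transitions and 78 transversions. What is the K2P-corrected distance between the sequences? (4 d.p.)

P = 215/2974 ≈ 0.072293 and Q = 78/2974 ≈ 0.026227.
Under the Kimura two-parameter model, d = −½ ln(1 − 2P − Q) − ¼ ln(1 − 2Q).
1 − 2P − Q = 0.829187, giving −½ ln(0.829187) = 0.093655.
1 − 2Q = 0.947546, giving −¼ ln(0.947546) = 0.013470.
d = 0.093655 + 0.013470 = 0.107125.

0.1071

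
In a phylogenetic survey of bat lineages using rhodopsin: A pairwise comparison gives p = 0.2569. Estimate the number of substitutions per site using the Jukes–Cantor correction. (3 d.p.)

d = −(3/4) ln(1 − 4p/3) = −0.75 ln(1 − 0.342533) = −0.75 ln(0.657467)
  = −0.75 × (-0.419361) = 0.314521 substitutions/site.

0.315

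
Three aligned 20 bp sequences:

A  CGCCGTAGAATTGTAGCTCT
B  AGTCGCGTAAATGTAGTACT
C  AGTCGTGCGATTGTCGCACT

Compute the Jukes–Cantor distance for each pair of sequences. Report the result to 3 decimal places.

A–B: 8/20 sites differ → p = 0.4, d = −0.75 ln(1 − 0.533333) = 0.571605 ≈ 0.572.
A–C: 7/20 sites differ → p = 0.35, d = −0.75 ln(1 − 0.466667) = 0.471457 ≈ 0.471.
B–C: 6/20 sites differ → p = 0.3, d = −0.75 ln(1 − 0.4) = 0.383119 ≈ 0.383.

d(A,B) = 0.572, d(A,C) = 0.471, d(B,C) = 0.383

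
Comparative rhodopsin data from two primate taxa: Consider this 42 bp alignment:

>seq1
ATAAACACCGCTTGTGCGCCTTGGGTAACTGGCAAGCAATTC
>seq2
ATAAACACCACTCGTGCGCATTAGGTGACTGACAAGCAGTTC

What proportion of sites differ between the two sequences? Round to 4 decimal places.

0.1667

The sequences differ at 7 of 42 positions (sites 10, 13, 20, 23, 27, 32, 39).
p = 7/42 = 0.166666… ≈ 0.1667 (to 4 d.p.).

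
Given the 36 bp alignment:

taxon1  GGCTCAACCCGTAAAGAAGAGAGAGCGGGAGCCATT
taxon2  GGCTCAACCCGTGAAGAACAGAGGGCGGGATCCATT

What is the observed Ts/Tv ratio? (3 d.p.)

1.000

Transitions are A↔G and C↔T; transversions are all other mismatches.
Transitions: 2. Transversions: 2.
R = 2/2 = 1.000.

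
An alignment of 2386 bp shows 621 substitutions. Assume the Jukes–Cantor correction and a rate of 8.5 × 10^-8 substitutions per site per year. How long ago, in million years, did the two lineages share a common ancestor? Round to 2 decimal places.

1.88

p = 621/2386 ≈ 0.260268.
d = −(3/4) ln(1 − 4p/3) = −0.75 ln(1 − 0.347024) = −0.75 ln(0.652976)
  = −0.75 × (-0.426215) = 0.319661 substitutions/site.
Under a molecular clock d = 2μt, so t = d/(2μ) = 0.319661 / (2 × 8.5 × 10^-8) = 1.88 million years.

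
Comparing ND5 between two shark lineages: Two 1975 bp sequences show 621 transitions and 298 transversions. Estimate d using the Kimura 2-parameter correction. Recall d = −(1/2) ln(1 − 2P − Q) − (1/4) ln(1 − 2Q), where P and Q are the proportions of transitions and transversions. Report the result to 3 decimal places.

P = 621/1975 ≈ 0.31443 and Q = 298/1975 ≈ 0.150886.
Under the Kimura two-parameter model, d = −½ ln(1 − 2P − Q) − ¼ ln(1 − 2Q).
1 − 2P − Q = 0.220254, giving −½ ln(0.220254) = 0.756487.
1 − 2Q = 0.698228, giving −¼ ln(0.698228) = 0.089802.
d = 0.756487 + 0.089802 = 0.846289.

0.846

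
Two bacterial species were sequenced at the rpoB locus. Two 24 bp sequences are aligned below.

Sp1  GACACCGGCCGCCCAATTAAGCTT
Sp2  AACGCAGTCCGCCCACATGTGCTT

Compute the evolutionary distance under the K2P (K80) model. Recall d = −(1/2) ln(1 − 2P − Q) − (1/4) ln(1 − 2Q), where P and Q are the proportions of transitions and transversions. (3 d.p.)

Of 24 sites, 3 differences are transitions and 5 are transversions, so P = 3/24 = 0.125 and Q = 5/24 ≈ 0.208333.
Under the Kimura two-parameter model, d = −½ ln(1 − 2P − Q) − ¼ ln(1 − 2Q).
1 − 2P − Q = 0.541667, giving −½ ln(0.541667) = 0.306552.
1 − 2Q = 0.583334, giving −¼ ln(0.583334) = 0.134749.
d = 0.306552 + 0.134749 = 0.441301.

0.441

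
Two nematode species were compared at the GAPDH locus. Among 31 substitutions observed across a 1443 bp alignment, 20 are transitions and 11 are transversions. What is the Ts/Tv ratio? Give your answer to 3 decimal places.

1.818

R = 20/11 = 1.818181… ≈ 1.818 (to 3 d.p.).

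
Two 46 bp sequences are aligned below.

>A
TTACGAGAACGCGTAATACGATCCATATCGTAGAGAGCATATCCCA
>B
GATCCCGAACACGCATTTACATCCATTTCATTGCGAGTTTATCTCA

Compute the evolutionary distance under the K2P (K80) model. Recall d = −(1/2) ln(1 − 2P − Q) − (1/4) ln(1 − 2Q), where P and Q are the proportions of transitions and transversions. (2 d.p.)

Of 46 sites, 5 differences are transitions and 13 are transversions, so P = 5/46 ≈ 0.108696 and Q = 13/46 ≈ 0.282609.
Under the Kimura two-parameter model, d = −½ ln(1 − 2P − Q) − ¼ ln(1 − 2Q).
1 − 2P − Q = 0.499999, giving −½ ln(0.499999) = 0.346575.
1 − 2Q = 0.434782, giving −¼ ln(0.434782) = 0.208228.
d = 0.346575 + 0.208228 = 0.554803.

0.55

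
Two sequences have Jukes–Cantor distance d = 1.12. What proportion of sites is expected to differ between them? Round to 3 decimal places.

0.582

p = (3/4)(1 − e^(−4d/3)) = 0.75 × (1 − e^(-1.493333)) = 0.75 × (1 − 0.224623) = 0.581533.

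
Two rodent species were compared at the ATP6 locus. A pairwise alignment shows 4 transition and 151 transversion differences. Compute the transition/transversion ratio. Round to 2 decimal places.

R = 4/151 = 0.026490… ≈ 0.03 (to 2 d.p.).

0.03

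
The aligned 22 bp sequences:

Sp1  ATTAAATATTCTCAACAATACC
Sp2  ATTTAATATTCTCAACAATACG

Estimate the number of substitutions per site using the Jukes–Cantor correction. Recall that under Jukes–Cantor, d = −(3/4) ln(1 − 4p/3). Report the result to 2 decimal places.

The sequences differ at 2 of 22 sites (4, 22), so p = 2/22 ≈ 0.090909.
d = −(3/4) ln(1 − 4p/3) = −0.75 ln(1 − 0.121212) = −0.75 ln(0.878788)
  = −0.75 × (-0.129212) = 0.096909 substitutions/site.

0.10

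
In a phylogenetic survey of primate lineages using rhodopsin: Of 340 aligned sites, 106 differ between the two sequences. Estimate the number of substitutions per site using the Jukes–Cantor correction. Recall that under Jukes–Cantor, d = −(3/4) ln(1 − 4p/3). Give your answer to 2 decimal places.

0.40

p = 106/340 ≈ 0.311765.
d = −(3/4) ln(1 − 4p/3) = −0.75 ln(1 − 0.415687) = −0.75 ln(0.584313)
  = −0.75 × (-0.537318) = 0.402989 substitutions/site.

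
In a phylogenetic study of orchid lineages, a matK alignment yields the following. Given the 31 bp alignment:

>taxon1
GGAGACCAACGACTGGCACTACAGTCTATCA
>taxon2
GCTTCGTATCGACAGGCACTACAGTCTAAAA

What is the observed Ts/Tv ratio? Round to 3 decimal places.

0.111

Transitions are A↔G and C↔T; transversions are all other mismatches.
Transitions: 1. Transversions: 9.
R = 1/9 = 0.111111… ≈ 0.111 (to 3 d.p.).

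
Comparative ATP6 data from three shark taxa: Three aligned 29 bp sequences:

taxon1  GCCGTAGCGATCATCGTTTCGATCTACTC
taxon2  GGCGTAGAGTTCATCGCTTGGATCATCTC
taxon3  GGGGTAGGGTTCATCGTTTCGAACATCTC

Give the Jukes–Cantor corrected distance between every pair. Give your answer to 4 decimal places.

taxon1–taxon2: 7/29 sites differ → p ≈ 0.241379, d = −0.75 ln(1 − 0.321839) = 0.291278 ≈ 0.2913.
taxon1–taxon3: 7/29 sites differ → p ≈ 0.241379, d = −0.75 ln(1 − 0.321839) = 0.291278 ≈ 0.2913.
taxon2–taxon3: 5/29 sites differ → p ≈ 0.172414, d = −0.75 ln(1 − 0.229885) = 0.195912 ≈ 0.1959.

d(taxon1,taxon2) = 0.2913, d(taxon1,taxon3) = 0.2913, d(taxon2,taxon3) = 0.1959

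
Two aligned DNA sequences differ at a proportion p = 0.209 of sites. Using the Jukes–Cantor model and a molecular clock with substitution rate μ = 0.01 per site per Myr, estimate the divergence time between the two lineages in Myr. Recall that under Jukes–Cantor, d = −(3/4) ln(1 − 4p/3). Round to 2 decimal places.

d = −(3/4) ln(1 − 4p/3) = −0.75 ln(1 − 0.278667) = −0.75 ln(0.721333)
  = −0.75 × (-0.326654) = 0.244991 substitutions/site.
Under a molecular clock d = 2μt, so t = d/(2μ) = 0.244991 / (2 × 0.01) = 12.25 Myr.

12.25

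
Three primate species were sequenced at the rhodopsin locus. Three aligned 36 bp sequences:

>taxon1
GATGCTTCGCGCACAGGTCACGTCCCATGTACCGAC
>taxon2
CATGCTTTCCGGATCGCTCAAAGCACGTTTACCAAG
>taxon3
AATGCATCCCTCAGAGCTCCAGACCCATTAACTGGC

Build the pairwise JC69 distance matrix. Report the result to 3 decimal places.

d(taxon1,taxon2) = 0.608, d(taxon1,taxon3) = 0.493, d(taxon2,taxon3) = 0.745

taxon1–taxon2: 15/36 sites differ → p ≈ 0.416667, d = −0.75 ln(1 − 0.555556) = 0.608198 ≈ 0.608.
taxon1–taxon3: 13/36 sites differ → p ≈ 0.361111, d = −0.75 ln(1 − 0.481481) = 0.492584 ≈ 0.493.
taxon2–taxon3: 17/36 sites differ → p ≈ 0.472222, d = −0.75 ln(1 − 0.629629) = 0.744938 ≈ 0.745.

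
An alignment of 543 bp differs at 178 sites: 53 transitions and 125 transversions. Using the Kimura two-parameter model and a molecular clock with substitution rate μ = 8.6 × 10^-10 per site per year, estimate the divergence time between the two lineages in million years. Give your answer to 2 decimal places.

P = 53/543 ≈ 0.097606 and Q = 125/543 ≈ 0.230203.
Under the Kimura two-parameter model, d = −½ ln(1 − 2P − Q) − ¼ ln(1 − 2Q).
1 − 2P − Q = 0.574585, giving −½ ln(0.574585) = 0.277054.
1 − 2Q = 0.539594, giving −¼ ln(0.539594) = 0.154235.
d = 0.277054 + 0.154235 = 0.431289.
Under a molecular clock d = 2μt, so t = d/(2μ) = 0.431289 / (2 × 8.6 × 10^-10) = 250.75 million years.

250.75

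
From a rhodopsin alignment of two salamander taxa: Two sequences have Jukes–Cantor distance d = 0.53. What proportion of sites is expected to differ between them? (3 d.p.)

0.380

p = (3/4)(1 − e^(−4d/3)) = 0.75 × (1 − e^(-0.706667)) = 0.75 × (1 − 0.493286) = 0.380036.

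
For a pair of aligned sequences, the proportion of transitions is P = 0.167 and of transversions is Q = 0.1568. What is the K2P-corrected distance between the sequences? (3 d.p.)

0.432

Under the Kimura two-parameter model, d = −½ ln(1 − 2P − Q) − ¼ ln(1 − 2Q).
1 − 2P − Q = 0.5092, giving −½ ln(0.5092) = 0.337457.
1 − 2Q = 0.6864, giving −¼ ln(0.6864) = 0.094074.
d = 0.337457 + 0.094074 = 0.431531.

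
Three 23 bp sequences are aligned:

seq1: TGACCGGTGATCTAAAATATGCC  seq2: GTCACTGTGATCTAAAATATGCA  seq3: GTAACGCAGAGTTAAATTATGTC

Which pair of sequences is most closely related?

seq1–seq2: 6/23 differ, p = 0.261, d = 0.321.
seq1–seq3: 9/23 differ, p = 0.391, d = 0.553.
seq2–seq3: 9/23 differ, p = 0.391, d = 0.553.
The smallest distance is between seq1 and seq2.

seq1 and seq2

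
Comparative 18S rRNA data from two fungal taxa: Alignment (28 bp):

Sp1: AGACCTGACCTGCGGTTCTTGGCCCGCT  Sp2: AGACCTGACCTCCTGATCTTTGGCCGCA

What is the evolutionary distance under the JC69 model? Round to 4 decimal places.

The sequences differ at 6 of 28 sites (12, 14, 16, 21, 23, 28), so p = 6/28 ≈ 0.214286.
d = −(3/4) ln(1 − 4p/3) = −0.75 ln(1 − 0.285715) = −0.75 ln(0.714285)
  = −0.75 × (-0.336473) = 0.252355 substitutions/site.

0.2524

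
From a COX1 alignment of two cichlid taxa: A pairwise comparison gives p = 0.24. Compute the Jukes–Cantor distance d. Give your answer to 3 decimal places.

0.289

d = −(3/4) ln(1 − 4p/3) = −0.75 ln(1 − 0.32) = −0.75 ln(0.68)
  = −0.75 × (-0.385662) = 0.289247 substitutions/site.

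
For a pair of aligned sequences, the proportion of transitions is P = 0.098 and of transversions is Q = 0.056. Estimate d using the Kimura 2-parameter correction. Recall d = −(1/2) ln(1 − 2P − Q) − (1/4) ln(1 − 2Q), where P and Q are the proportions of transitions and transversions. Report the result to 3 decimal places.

Under the Kimura two-parameter model, d = −½ ln(1 − 2P − Q) − ¼ ln(1 − 2Q).
1 − 2P − Q = 0.748, giving −½ ln(0.748) = 0.145176.
1 − 2Q = 0.888, giving −¼ ln(0.888) = 0.029696.
d = 0.145176 + 0.029696 = 0.174872.

0.175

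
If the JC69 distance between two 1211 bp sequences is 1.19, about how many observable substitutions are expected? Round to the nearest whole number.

Invert JC69: p = (3/4)(1 − e^(−4d/3)) = 0.75 × (1 − e^(-1.586667)) = 0.75 × (1 − 0.204606) = 0.596546.
Expected differing sites = pL ≈ 0.596546 × 1211 = 722.417206 ≈ 722.

722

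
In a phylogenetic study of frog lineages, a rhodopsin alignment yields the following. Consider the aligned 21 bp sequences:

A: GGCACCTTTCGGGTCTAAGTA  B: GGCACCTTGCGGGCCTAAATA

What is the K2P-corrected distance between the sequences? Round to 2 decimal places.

Of 21 sites, 2 differences are transitions and 1 are transversions, so P = 2/21 ≈ 0.095238 and Q = 1/21 ≈ 0.047619.
Under the Kimura two-parameter model, d = −½ ln(1 − 2P − Q) − ¼ ln(1 − 2Q).
1 − 2P − Q = 0.761905, giving −½ ln(0.761905) = 0.135967.
1 − 2Q = 0.904762, giving −¼ ln(0.904762) = 0.025021.
d = 0.135967 + 0.025021 = 0.160988.

0.16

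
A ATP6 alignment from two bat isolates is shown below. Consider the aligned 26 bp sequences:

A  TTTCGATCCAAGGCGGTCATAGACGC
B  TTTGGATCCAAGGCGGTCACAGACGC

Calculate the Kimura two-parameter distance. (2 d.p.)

0.08

Of 26 sites, 1 differences are transitions and 1 are transversions, so P = 1/26 ≈ 0.038462 and Q = 1/26 ≈ 0.038462.
Under the Kimura two-parameter model, d = −½ ln(1 − 2P − Q) − ¼ ln(1 − 2Q).
1 − 2P − Q = 0.884614, giving −½ ln(0.884614) = 0.061302.
1 − 2Q = 0.923076, giving −¼ ln(0.923076) = 0.020011.
d = 0.061302 + 0.020011 = 0.081313.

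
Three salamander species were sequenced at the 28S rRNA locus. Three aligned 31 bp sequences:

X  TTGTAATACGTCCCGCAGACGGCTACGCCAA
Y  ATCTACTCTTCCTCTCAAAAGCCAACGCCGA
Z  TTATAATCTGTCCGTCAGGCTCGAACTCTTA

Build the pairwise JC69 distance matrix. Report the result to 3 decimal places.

X–Y: 14/31 sites differ → p ≈ 0.451613, d = −0.75 ln(1 − 0.602151) = 0.691262 ≈ 0.691.
X–Z: 13/31 sites differ → p ≈ 0.419355, d = −0.75 ln(1 − 0.55914) = 0.614271 ≈ 0.614.
Y–Z: 15/31 sites differ → p ≈ 0.483871, d = −0.75 ln(1 − 0.645161) = 0.777068 ≈ 0.777.

d(X,Y) = 0.691, d(X,Z) = 0.614, d(Y,Z) = 0.777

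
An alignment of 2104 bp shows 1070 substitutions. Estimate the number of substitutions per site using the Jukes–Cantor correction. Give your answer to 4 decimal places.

0.8501

p = 1070/2104 ≈ 0.508555.
d = −(3/4) ln(1 − 4p/3) = −0.75 ln(1 − 0.678073) = −0.75 ln(0.321927)
  = −0.75 × (-1.133430) = 0.850073 substitutions/site.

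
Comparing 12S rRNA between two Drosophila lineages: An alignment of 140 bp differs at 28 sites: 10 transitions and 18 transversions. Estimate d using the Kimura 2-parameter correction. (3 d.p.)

P = 10/140 ≈ 0.071429 and Q = 18/140 ≈ 0.128571.
Under the Kimura two-parameter model, d = −½ ln(1 − 2P − Q) − ¼ ln(1 − 2Q).
1 − 2P − Q = 0.728571, giving −½ ln(0.728571) = 0.158335.
1 − 2Q = 0.742858, giving −¼ ln(0.742858) = 0.074313.
d = 0.158335 + 0.074313 = 0.232648.

0.233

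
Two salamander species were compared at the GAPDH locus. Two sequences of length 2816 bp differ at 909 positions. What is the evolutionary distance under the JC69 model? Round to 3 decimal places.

p = 909/2816 ≈ 0.322798.
d = −(3/4) ln(1 − 4p/3) = −0.75 ln(1 − 0.430397) = −0.75 ln(0.569603)
  = −0.75 × (-0.562816) = 0.422112 substitutions/site.

0.422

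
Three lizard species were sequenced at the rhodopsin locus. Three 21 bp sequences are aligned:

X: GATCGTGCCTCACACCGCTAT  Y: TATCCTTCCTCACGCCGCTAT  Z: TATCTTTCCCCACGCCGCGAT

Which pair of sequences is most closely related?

Y and Z

X–Y: 4/21 differ, p = 0.190, d = 0.220.
X–Z: 6/21 differ, p = 0.286, d = 0.360.
Y–Z: 3/21 differ, p = 0.143, d = 0.158.
The smallest distance is between Y and Z.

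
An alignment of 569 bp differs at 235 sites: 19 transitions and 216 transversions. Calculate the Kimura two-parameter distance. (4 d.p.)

0.6516

P = 19/569 ≈ 0.033392 and Q = 216/569 ≈ 0.379613.
Under the Kimura two-parameter model, d = −½ ln(1 − 2P − Q) − ¼ ln(1 − 2Q).
1 − 2P − Q = 0.553603, giving −½ ln(0.553603) = 0.295654.
1 − 2Q = 0.240774, giving −¼ ln(0.240774) = 0.355974.
d = 0.295654 + 0.355974 = 0.651628.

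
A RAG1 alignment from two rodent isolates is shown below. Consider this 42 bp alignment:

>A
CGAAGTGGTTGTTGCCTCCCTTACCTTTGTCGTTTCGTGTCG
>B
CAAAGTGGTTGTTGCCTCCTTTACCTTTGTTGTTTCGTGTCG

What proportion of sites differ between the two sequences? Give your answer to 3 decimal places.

0.071

The sequences differ at 3 of 42 positions (sites 2, 20, 31).
p = 3/42 = 0.071428… ≈ 0.071 (to 3 d.p.).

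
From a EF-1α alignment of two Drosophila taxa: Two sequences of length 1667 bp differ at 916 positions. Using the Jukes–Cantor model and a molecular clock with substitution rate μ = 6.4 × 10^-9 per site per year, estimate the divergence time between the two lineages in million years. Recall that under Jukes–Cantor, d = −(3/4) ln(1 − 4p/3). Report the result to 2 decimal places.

p = 916/1667 ≈ 0.54949.
d = −(3/4) ln(1 − 4p/3) = −0.75 ln(1 − 0.732653) = −0.75 ln(0.267347)
  = −0.75 × (-1.319208) = 0.989406 substitutions/site.
Under a molecular clock d = 2μt, so t = d/(2μ) = 0.989406 / (2 × 6.4 × 10^-9) = 77.30 million years.

77.30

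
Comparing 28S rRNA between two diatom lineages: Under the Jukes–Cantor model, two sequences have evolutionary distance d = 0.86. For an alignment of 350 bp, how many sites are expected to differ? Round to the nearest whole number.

179

Invert JC69: p = (3/4)(1 − e^(−4d/3)) = 0.75 × (1 − e^(-1.146667)) = 0.75 × (1 − 0.317694) = 0.511730.
Expected differing sites = pL ≈ 0.511730 × 350 = 179.1055 ≈ 179.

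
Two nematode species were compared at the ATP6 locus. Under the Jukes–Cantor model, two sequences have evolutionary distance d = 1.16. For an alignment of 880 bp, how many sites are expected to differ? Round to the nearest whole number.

519

Invert JC69: p = (3/4)(1 − e^(−4d/3)) = 0.75 × (1 − e^(-1.546667)) = 0.75 × (1 − 0.212957) = 0.590282.
Expected differing sites = pL ≈ 0.590282 × 880 = 519.44816 ≈ 519.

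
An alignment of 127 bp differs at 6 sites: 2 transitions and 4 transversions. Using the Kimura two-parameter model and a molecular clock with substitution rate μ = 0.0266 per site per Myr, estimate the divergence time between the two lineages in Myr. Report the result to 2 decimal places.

0.92

P = 2/127 ≈ 0.015748 and Q = 4/127 ≈ 0.031496.
Under the Kimura two-parameter model, d = −½ ln(1 − 2P − Q) − ¼ ln(1 − 2Q).
1 − 2P − Q = 0.937008, giving −½ ln(0.937008) = 0.032532.
1 − 2Q = 0.937008, giving −¼ ln(0.937008) = 0.016266.
d = 0.032532 + 0.016266 = 0.048798.
Under a molecular clock d = 2μt, so t = d/(2μ) = 0.048798 / (2 × 0.0266) = 0.92 Myr.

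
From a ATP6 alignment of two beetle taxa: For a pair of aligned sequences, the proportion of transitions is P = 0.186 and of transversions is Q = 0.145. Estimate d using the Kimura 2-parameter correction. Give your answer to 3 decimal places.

0.449

Under the Kimura two-parameter model, d = −½ ln(1 − 2P − Q) − ¼ ln(1 − 2Q).
1 − 2P − Q = 0.483, giving −½ ln(0.483) = 0.363869.
1 − 2Q = 0.71, giving −¼ ln(0.71) = 0.085623.
d = 0.363869 + 0.085623 = 0.449492.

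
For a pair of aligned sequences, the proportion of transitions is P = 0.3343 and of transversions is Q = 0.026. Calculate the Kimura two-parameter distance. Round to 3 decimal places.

0.606

Under the Kimura two-parameter model, d = −½ ln(1 − 2P − Q) − ¼ ln(1 − 2Q).
1 − 2P − Q = 0.3054, giving −½ ln(0.3054) = 0.593066.
1 − 2Q = 0.948, giving −¼ ln(0.948) = 0.013350.
d = 0.593066 + 0.013350 = 0.606416.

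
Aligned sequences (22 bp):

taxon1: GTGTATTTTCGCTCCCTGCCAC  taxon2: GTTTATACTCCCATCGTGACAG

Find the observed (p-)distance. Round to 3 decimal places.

The sequences differ at 9 of 22 positions (sites 3, 7, 8, 11, 13, 14, 16, 19, 22).
p = 9/22 = 0.409090… ≈ 0.409 (to 3 d.p.).

0.409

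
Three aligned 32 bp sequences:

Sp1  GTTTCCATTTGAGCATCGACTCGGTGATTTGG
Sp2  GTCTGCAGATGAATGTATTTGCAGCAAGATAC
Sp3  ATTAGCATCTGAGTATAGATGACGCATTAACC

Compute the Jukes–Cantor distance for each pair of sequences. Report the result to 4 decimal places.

d(Sp1,Sp2) = 1.1765, d(Sp1,Sp3) = 0.9241, d(Sp2,Sp3) = 0.7356

Sp1–Sp2: 19/32 sites differ → p = 0.59375, d = −0.75 ln(1 − 0.791667) = 1.176463 ≈ 1.1765.
Sp1–Sp3: 17/32 sites differ → p = 0.53125, d = −0.75 ln(1 − 0.708333) = 0.924107 ≈ 0.9241.
Sp2–Sp3: 15/32 sites differ → p = 0.46875, d = −0.75 ln(1 − 0.625) = 0.735622 ≈ 0.7356.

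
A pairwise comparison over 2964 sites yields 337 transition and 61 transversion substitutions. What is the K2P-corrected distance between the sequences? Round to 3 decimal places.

0.153

P = 337/2964 ≈ 0.113698 and Q = 61/2964 ≈ 0.02058.
Under the Kimura two-parameter model, d = −½ ln(1 − 2P − Q) − ¼ ln(1 − 2Q).
1 − 2P − Q = 0.752024, giving −½ ln(0.752024) = 0.142494.
1 − 2Q = 0.95884, giving −¼ ln(0.95884) = 0.010508.
d = 0.142494 + 0.010508 = 0.153002.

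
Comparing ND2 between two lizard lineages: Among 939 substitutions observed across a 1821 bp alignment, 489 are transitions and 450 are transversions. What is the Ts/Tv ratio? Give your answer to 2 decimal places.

1.09

R = 489/450 = 1.086666… ≈ 1.09 (to 2 d.p.).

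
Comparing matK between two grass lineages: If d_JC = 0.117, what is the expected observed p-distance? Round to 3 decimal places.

0.108

p = (3/4)(1 − e^(−4d/3)) = 0.75 × (1 − e^(-0.156)) = 0.75 × (1 − 0.855559) = 0.108331.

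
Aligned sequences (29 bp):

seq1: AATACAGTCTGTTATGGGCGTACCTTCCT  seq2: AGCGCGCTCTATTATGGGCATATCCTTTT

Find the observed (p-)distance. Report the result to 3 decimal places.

The sequences differ at 11 of 29 positions.
p = 11/29 = 0.379310… ≈ 0.379 (to 3 d.p.).

0.379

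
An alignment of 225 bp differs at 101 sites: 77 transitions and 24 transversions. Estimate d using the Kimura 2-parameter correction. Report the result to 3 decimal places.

0.843

P = 77/225 ≈ 0.342222 and Q = 24/225 ≈ 0.106667.
Under the Kimura two-parameter model, d = −½ ln(1 − 2P − Q) − ¼ ln(1 − 2Q).
1 − 2P − Q = 0.208889, giving −½ ln(0.208889) = 0.782976.
1 − 2Q = 0.786666, giving −¼ ln(0.786666) = 0.059988.
d = 0.782976 + 0.059988 = 0.842964.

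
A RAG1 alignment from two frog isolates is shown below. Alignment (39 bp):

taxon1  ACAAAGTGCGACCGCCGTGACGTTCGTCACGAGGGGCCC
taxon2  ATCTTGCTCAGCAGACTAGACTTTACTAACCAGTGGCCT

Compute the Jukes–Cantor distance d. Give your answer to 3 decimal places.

The sequences differ at 19 of 39 sites, so p = 19/39 ≈ 0.487179.
d = −(3/4) ln(1 − 4p/3) = −0.75 ln(1 − 0.649572) = −0.75 ln(0.350428)
  = −0.75 × (-1.048600) = 0.786450 substitutions/site.

0.786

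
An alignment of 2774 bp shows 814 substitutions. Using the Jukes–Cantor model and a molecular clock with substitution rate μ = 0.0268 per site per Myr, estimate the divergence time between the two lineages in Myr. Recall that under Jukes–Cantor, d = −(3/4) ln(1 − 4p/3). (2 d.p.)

6.95

p = 814/2774 ≈ 0.293439.
d = −(3/4) ln(1 − 4p/3) = −0.75 ln(1 − 0.391252) = −0.75 ln(0.608748)
  = −0.75 × (-0.496351) = 0.372263 substitutions/site.
Under a molecular clock d = 2μt, so t = d/(2μ) = 0.372263 / (2 × 0.0268) = 6.95 Myr.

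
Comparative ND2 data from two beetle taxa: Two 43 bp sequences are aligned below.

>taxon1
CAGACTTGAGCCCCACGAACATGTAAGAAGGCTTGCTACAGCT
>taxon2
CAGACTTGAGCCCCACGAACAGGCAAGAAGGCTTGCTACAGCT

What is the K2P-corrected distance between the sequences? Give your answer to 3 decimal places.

0.048

Of 43 sites, 1 differences are transitions and 1 are transversions, so P = 1/43 ≈ 0.023256 and Q = 1/43 ≈ 0.023256.
Under the Kimura two-parameter model, d = −½ ln(1 − 2P − Q) − ¼ ln(1 − 2Q).
1 − 2P − Q = 0.930232, giving −½ ln(0.930232) = 0.036161.
1 − 2Q = 0.953488, giving −¼ ln(0.953488) = 0.011907.
d = 0.036161 + 0.011907 = 0.048068.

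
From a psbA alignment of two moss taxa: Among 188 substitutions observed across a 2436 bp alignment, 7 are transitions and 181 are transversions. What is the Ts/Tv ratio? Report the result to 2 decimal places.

R = 7/181 = 0.038674… ≈ 0.04 (to 2 d.p.).

0.04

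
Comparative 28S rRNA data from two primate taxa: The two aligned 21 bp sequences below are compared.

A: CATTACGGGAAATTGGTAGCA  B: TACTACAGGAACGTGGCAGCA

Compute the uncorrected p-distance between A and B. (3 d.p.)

The sequences differ at 6 of 21 positions (sites 1, 3, 7, 12, 13, 17).
p = 6/21 = 0.285714… ≈ 0.286 (to 3 d.p.).

0.286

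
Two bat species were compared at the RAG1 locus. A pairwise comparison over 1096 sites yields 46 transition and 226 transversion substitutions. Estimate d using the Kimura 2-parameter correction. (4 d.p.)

0.3043

P = 46/1096 ≈ 0.041971 and Q = 226/1096 ≈ 0.206204.
Under the Kimura two-parameter model, d = −½ ln(1 − 2P − Q) − ¼ ln(1 − 2Q).
1 − 2P − Q = 0.709854, giving −½ ln(0.709854) = 0.171348.
1 − 2Q = 0.587592, giving −¼ ln(0.587592) = 0.132931.
d = 0.171348 + 0.132931 = 0.304279.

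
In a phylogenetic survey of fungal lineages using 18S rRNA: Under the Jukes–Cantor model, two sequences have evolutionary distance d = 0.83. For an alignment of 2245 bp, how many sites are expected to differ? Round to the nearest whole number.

Invert JC69: p = (3/4)(1 − e^(−4d/3)) = 0.75 × (1 − e^(-1.106667)) = 0.75 × (1 − 0.330659) = 0.502006.
Expected differing sites = pL ≈ 0.502006 × 2245 = 1127.00347 ≈ 1127.

1127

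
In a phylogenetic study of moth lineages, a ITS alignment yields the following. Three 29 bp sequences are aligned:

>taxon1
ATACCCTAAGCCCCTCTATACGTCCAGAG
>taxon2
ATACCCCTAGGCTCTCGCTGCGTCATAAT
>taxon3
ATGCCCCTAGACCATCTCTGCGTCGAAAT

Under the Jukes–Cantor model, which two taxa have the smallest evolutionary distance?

taxon2 and taxon3

taxon1–taxon2: 11/29 differ, p = 0.379, d = 0.529.
taxon1–taxon3: 10/29 differ, p = 0.345, d = 0.462.
taxon2–taxon3: 7/29 differ, p = 0.241, d = 0.291.
The smallest distance is between taxon2 and taxon3.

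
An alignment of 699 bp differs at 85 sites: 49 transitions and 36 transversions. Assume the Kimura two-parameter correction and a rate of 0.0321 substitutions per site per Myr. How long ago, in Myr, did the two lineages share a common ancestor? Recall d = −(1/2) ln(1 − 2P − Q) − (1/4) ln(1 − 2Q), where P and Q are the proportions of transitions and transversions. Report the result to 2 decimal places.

2.08

P = 49/699 ≈ 0.0701 and Q = 36/699 ≈ 0.051502.
Under the Kimura two-parameter model, d = −½ ln(1 − 2P − Q) − ¼ ln(1 − 2Q).
1 − 2P − Q = 0.808298, giving −½ ln(0.808298) = 0.106412.
1 − 2Q = 0.896996, giving −¼ ln(0.896996) = 0.027176.
d = 0.106412 + 0.027176 = 0.133588.
Under a molecular clock d = 2μt, so t = d/(2μ) = 0.133588 / (2 × 0.0321) = 2.08 Myr.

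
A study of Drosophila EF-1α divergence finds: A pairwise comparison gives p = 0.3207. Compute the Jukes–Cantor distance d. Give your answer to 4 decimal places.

d = −(3/4) ln(1 − 4p/3) = −0.75 ln(1 − 0.4276) = −0.75 ln(0.5724)
  = −0.75 × (-0.557917) = 0.418438 substitutions/site.

0.4184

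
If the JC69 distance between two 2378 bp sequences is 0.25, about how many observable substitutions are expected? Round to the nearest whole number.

Invert JC69: p = (3/4)(1 − e^(−4d/3)) = 0.75 × (1 − e^(-0.333333)) = 0.75 × (1 − 0.716532) = 0.212601.
Expected differing sites = pL ≈ 0.212601 × 2378 = 505.565178 ≈ 506.

506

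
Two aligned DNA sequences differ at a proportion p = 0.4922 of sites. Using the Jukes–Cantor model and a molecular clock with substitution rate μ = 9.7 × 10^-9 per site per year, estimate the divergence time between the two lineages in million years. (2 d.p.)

d = −(3/4) ln(1 − 4p/3) = −0.75 ln(1 − 0.656267) = −0.75 ln(0.343733)
  = −0.75 × (-1.067890) = 0.800918 substitutions/site.
Under a molecular clock d = 2μt, so t = d/(2μ) = 0.800918 / (2 × 9.7 × 10^-9) = 41.28 million years.

41.28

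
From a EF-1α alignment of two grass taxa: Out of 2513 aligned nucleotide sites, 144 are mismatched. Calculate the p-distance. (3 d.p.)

0.057

p = 144/2513 = 0.057302… ≈ 0.057 (to 3 d.p.).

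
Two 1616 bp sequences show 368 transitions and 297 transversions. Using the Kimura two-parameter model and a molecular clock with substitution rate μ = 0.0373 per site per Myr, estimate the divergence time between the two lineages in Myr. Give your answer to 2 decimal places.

8.37

P = 368/1616 ≈ 0.227723 and Q = 297/1616 ≈ 0.183787.
Under the Kimura two-parameter model, d = −½ ln(1 − 2P − Q) − ¼ ln(1 − 2Q).
1 − 2P − Q = 0.360767, giving −½ ln(0.360767) = 0.509761.
1 − 2Q = 0.632426, giving −¼ ln(0.632426) = 0.114548.
d = 0.509761 + 0.114548 = 0.624309.
Under a molecular clock d = 2μt, so t = d/(2μ) = 0.624309 / (2 × 0.0373) = 8.37 Myr.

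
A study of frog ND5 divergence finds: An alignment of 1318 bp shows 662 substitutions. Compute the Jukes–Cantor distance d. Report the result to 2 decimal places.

0.83

p = 662/1318 ≈ 0.502276.
d = −(3/4) ln(1 − 4p/3) = −0.75 ln(1 − 0.669701) = −0.75 ln(0.330299)
  = −0.75 × (-1.107757) = 0.830818 substitutions/site.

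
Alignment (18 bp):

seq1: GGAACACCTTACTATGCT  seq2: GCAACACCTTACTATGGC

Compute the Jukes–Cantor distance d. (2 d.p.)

0.19

The sequences differ at 3 of 18 sites (2, 17, 18), so p = 3/18 ≈ 0.166667.
d = −(3/4) ln(1 − 4p/3) = −0.75 ln(1 − 0.222223) = −0.75 ln(0.777777)
  = −0.75 × (-0.251315) = 0.188486 substitutions/site.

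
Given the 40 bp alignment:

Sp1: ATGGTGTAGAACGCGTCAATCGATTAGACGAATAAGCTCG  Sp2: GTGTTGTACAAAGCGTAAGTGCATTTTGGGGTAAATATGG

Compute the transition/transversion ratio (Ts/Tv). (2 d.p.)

0.29

Transitions are A↔G and C↔T; transversions are all other mismatches.
Transitions: 4. Transversions: 14.
R = 4/14 = 0.285714… ≈ 0.29 (to 2 d.p.).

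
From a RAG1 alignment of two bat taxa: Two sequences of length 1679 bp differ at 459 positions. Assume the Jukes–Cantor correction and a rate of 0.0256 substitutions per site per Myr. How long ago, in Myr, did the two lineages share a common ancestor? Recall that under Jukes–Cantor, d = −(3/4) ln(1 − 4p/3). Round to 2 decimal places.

p = 459/1679 ≈ 0.273377.
d = −(3/4) ln(1 − 4p/3) = −0.75 ln(1 − 0.364503) = −0.75 ln(0.635497)
  = −0.75 × (-0.453348) = 0.340011 substitutions/site.
Under a molecular clock d = 2μt, so t = d/(2μ) = 0.340011 / (2 × 0.0256) = 6.64 Myr.

6.64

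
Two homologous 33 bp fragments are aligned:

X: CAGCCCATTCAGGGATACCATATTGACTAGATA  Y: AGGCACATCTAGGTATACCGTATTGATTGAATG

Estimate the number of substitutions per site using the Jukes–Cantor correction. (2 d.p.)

0.44

The sequences differ at 11 of 33 sites, so p = 11/33 ≈ 0.333333.
d = −(3/4) ln(1 − 4p/3) = −0.75 ln(1 − 0.444444) = −0.75 ln(0.555556)
  = −0.75 × (-0.587786) = 0.440840 substitutions/site.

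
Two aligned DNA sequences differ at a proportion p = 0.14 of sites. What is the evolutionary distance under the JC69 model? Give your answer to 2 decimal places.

d = −(3/4) ln(1 − 4p/3) = −0.75 ln(1 − 0.186667) = −0.75 ln(0.813333)
  = −0.75 × (-0.206615) = 0.154961 substitutions/site.

0.15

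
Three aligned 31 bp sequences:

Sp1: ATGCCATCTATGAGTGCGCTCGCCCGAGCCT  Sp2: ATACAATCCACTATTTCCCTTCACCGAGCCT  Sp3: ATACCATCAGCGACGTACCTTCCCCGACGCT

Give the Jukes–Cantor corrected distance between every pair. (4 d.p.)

d(Sp1,Sp2) = 0.4806, d(Sp1,Sp3) = 0.6143, d(Sp2,Sp3) = 0.4217

Sp1–Sp2: 11/31 sites differ → p ≈ 0.354839, d = −0.75 ln(1 − 0.473119) = 0.480585 ≈ 0.4806.
Sp1–Sp3: 13/31 sites differ → p ≈ 0.419355, d = −0.75 ln(1 − 0.55914) = 0.614271 ≈ 0.6143.
Sp2–Sp3: 10/31 sites differ → p ≈ 0.322581, d = −0.75 ln(1 − 0.430108) = 0.421731 ≈ 0.4217.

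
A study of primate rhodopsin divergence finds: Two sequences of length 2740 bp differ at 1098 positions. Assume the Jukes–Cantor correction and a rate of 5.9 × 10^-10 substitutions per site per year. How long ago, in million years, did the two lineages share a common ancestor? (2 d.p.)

485.74

p = 1098/2740 ≈ 0.40073.
d = −(3/4) ln(1 − 4p/3) = −0.75 ln(1 − 0.534307) = −0.75 ln(0.465693)
  = −0.75 × (-0.764229) = 0.573172 substitutions/site.
Under a molecular clock d = 2μt, so t = d/(2μ) = 0.573172 / (2 × 5.9 × 10^-10) = 485.74 million years.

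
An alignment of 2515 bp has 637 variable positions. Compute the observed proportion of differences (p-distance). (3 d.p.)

0.253

p = 637/2515 = 0.253280… ≈ 0.253 (to 3 d.p.).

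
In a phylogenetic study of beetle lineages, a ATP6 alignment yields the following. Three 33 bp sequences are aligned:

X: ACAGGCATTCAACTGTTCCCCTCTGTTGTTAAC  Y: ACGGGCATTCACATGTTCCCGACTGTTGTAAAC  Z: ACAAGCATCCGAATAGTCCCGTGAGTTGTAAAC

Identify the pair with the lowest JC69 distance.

X and Y

X–Y: 6/33 differ, p = 0.182, d = 0.208.
X–Z: 10/33 differ, p = 0.303, d = 0.388.
Y–Z: 10/33 differ, p = 0.303, d = 0.388.
The smallest distance is between X and Y.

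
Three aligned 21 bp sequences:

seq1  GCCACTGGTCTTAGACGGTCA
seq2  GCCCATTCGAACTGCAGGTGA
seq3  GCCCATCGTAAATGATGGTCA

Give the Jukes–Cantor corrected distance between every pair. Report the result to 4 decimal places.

seq1–seq2: 12/21 sites differ → p ≈ 0.571429, d = −0.75 ln(1 − 0.761905) = 1.076314 ≈ 1.0763.
seq1–seq3: 8/21 sites differ → p ≈ 0.380952, d = −0.75 ln(1 − 0.507936) = 0.531860 ≈ 0.5319.
seq2–seq3: 7/21 sites differ → p ≈ 0.333333, d = −0.75 ln(1 − 0.444444) = 0.440839 ≈ 0.4408.

d(seq1,seq2) = 1.0763, d(seq1,seq3) = 0.5319, d(seq2,seq3) = 0.4408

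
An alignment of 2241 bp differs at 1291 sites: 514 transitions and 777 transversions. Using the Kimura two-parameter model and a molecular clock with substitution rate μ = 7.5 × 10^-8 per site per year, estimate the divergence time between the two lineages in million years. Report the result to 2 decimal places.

P = 514/2241 ≈ 0.229362 and Q = 777/2241 ≈ 0.34672.
Under the Kimura two-parameter model, d = −½ ln(1 − 2P − Q) − ¼ ln(1 − 2Q).
1 − 2P − Q = 0.194556, giving −½ ln(0.194556) = 0.818518.
1 − 2Q = 0.30656, giving −¼ ln(0.30656) = 0.295585.
d = 0.818518 + 0.295585 = 1.114103.
Under a molecular clock d = 2μt, so t = d/(2μ) = 1.114103 / (2 × 7.5 × 10^-8) = 7.43 million years.

7.43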